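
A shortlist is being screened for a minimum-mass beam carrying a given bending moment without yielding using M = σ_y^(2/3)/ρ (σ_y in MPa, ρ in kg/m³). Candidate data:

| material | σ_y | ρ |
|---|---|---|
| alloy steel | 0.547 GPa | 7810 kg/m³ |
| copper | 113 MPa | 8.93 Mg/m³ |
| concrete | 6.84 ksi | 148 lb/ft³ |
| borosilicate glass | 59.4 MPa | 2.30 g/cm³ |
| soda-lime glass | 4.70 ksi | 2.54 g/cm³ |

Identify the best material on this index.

Normalizing units and computing the index:
  alloy steel: σ_y = 547.0 MPa, ρ = 7810 kg/m³
  copper: σ_y = 113.0 MPa, ρ = 8930 kg/m³
  concrete: σ_y = 47.16 MPa, ρ = 2371 kg/m³
  borosilicate glass: σ_y = 59.40 MPa, ρ = 2300 kg/m³
  soda-lime glass: σ_y = 32.41 MPa, ρ = 2540 kg/m³
  alloy steel: M = 8.56×10⁻³
  borosilicate glass: M = 6.62×10⁻³
  concrete: M = 5.51×10⁻³
  soda-lime glass: M = 4.00×10⁻³
  copper: M = 2.62×10⁻³
The maximum is for alloy steel.

alloy steel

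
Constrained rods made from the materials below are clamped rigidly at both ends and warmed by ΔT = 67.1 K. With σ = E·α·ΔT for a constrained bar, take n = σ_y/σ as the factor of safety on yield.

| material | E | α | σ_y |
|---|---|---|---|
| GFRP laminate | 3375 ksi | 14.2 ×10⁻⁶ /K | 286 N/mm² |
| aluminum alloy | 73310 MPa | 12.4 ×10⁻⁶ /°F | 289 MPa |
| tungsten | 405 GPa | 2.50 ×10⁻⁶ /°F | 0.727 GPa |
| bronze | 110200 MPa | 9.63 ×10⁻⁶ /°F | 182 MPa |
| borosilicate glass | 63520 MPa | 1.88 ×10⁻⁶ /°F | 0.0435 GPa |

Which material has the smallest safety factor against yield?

bronze

Converting E to GPa, α to ×10⁻⁶/K, σ_y to MPa, then σ and n for each:
  GFRP laminate: E = 23.27, α = 14.2, σ_y = 286.0 → σ = 22.2 MPa, n = 12.9
  aluminum alloy: E = 73.31, α = 22.3, σ_y = 289.0 → σ = 110 MPa, n = 2.63
  tungsten: E = 405.0, α = 4.50, σ_y = 727.0 → σ = 122 MPa, n = 5.94
  bronze: E = 110.2, α = 17.3, σ_y = 182.0 → σ = 128 MPa, n = 1.42
  borosilicate glass: E = 63.52, α = 3.38, σ_y = 43.50 → σ = 14.4 MPa, n = 3.02
The minimum is bronze at n = 1.42.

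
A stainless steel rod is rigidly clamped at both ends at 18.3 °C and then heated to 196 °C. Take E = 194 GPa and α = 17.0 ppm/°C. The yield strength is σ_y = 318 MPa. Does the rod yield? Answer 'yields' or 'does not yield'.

ΔT = 177.7 K. Constrained thermal stress σ = E·α·ΔT = 194.0×10³ MPa × 17.0×10⁻⁶ × 177.7 = 586 MPa (compressive).
Compare to σ_y = 318 MPa: σ ≥ σ_y, so it yields.

yields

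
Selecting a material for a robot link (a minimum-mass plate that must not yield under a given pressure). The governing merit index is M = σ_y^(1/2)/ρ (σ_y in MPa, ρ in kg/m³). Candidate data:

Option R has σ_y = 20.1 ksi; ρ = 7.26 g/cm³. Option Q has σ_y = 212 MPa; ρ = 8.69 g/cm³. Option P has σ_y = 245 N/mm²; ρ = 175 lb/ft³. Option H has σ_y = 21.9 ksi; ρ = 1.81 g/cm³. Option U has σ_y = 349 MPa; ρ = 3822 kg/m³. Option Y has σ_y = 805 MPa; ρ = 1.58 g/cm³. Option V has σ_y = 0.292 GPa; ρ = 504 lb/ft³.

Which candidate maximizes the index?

option Y

Putting every candidate on a common basis:
  option R: σ_y = 138.6 MPa, ρ = 7260 kg/m³
  option Q: σ_y = 212.0 MPa, ρ = 8690 kg/m³
  option P: σ_y = 245.0 MPa, ρ = 2803 kg/m³
  option H: σ_y = 151.0 MPa, ρ = 1810 kg/m³
  option U: σ_y = 349.0 MPa, ρ = 3822 kg/m³
  option Y: σ_y = 805.0 MPa, ρ = 1580 kg/m³
  option V: σ_y = 292.0 MPa, ρ = 8073 kg/m³
  option Y: M = 18.0×10⁻³
  option H: M = 6.79×10⁻³
  option P: M = 5.58×10⁻³
  option U: M = 4.89×10⁻³
  option V: M = 2.12×10⁻³
  option Q: M = 1.68×10⁻³
  option R: M = 1.62×10⁻³
Highest index: option Y.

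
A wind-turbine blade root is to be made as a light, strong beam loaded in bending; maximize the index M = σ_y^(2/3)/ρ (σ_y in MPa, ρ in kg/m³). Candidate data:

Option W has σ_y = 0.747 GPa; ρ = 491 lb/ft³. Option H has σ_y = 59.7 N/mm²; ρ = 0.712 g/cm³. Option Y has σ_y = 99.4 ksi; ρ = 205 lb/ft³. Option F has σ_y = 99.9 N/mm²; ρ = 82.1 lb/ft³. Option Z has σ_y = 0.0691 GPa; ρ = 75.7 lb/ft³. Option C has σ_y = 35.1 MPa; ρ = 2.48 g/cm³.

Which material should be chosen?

Normalizing units and computing the index:
  option W: σ_y = 747.0 MPa, ρ = 7865 kg/m³
  option H: σ_y = 59.70 MPa, ρ = 712.0 kg/m³
  option Y: σ_y = 685.3 MPa, ρ = 3284 kg/m³
  option F: σ_y = 99.90 MPa, ρ = 1315 kg/m³
  option Z: σ_y = 69.10 MPa, ρ = 1213 kg/m³
  option C: σ_y = 35.10 MPa, ρ = 2480 kg/m³
  option Y: M = 23.7×10⁻³
  option H: M = 21.5×10⁻³
  option F: M = 16.4×10⁻³
  option Z: M = 13.9×10⁻³
  option W: M = 10.5×10⁻³
  option C: M = 4.32×10⁻³
The maximum is for option Y.

option Y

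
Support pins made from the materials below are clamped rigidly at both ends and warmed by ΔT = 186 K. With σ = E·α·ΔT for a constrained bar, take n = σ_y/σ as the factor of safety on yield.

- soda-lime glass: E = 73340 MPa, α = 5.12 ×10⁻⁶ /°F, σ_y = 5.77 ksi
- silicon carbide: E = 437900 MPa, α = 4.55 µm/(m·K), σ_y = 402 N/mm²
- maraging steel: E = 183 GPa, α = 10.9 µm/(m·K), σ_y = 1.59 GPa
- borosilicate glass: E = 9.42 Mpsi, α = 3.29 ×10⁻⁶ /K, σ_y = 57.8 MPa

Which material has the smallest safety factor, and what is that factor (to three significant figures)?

soda-lime glass, n = 0.316

With everything in SI (GPa, ×10⁻⁶/K, MPa):
  soda-lime glass: E = 73.34, α = 9.22, σ_y = 39.78 → σ = 126 MPa, n = 0.316
  silicon carbide: E = 437.9, α = 4.55, σ_y = 402.0 → σ = 371 MPa, n = 1.08
  maraging steel: E = 183.0, α = 10.9, σ_y = 1590 → σ = 371 MPa, n = 4.29
  borosilicate glass: E = 64.95, α = 3.29, σ_y = 57.80 → σ = 39.7 MPa, n = 1.45
Soda-lime glass has the lowest safety factor, n = 0.316.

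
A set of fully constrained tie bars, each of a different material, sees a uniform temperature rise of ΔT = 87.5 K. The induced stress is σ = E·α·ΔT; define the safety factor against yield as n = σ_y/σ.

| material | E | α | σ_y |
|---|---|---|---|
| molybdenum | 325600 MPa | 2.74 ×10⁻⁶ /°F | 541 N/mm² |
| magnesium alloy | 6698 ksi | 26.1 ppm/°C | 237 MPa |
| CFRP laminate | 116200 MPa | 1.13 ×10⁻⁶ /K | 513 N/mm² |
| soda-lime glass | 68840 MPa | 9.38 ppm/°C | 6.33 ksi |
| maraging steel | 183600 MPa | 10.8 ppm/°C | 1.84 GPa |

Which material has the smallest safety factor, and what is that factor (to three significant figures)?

Converting E to GPa, α to ×10⁻⁶/K, σ_y to MPa, then σ and n for each:
  molybdenum: E = 325.6, α = 4.93, σ_y = 541.0 → σ = 141 MPa, n = 3.85
  magnesium alloy: E = 46.18, α = 26.1, σ_y = 237.0 → σ = 105 MPa, n = 2.25
  CFRP laminate: E = 116.2, α = 1.13, σ_y = 513.0 → σ = 11.5 MPa, n = 44.7
  soda-lime glass: E = 68.84, α = 9.38, σ_y = 43.64 → σ = 56.5 MPa, n = 0.772
  maraging steel: E = 183.6, α = 10.8, σ_y = 1840 → σ = 174 MPa, n = 10.6
The minimum is soda-lime glass at n = 0.772.

soda-lime glass, n = 0.772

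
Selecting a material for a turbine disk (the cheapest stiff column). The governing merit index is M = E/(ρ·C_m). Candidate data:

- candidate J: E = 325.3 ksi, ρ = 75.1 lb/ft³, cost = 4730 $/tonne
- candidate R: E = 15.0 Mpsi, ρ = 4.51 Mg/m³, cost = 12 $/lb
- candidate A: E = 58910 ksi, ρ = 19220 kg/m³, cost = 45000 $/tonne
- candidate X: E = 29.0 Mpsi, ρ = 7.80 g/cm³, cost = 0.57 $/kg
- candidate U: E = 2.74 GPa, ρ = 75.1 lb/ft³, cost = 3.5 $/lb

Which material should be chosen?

In SI units:
  candidate J: E = 2.243 GPa, ρ = 1203 kg/m³, cost = 4.730 $/kg
  candidate R: E = 103.4 GPa, ρ = 4510 kg/m³, cost = 26.46 $/kg
  candidate A: E = 406.2 GPa, ρ = 19220 kg/m³, cost = 45.00 $/kg
  candidate X: E = 199.9 GPa, ρ = 7800 kg/m³, cost = 0.5700 $/kg
  candidate U: E = 2.740 GPa, ρ = 1203 kg/m³, cost = 7.716 $/kg
  candidate X: M = 45.0 MN·m per $
  candidate R: M = 0.867 MN·m per $
  candidate A: M = 0.470 MN·m per $
  candidate J: M = 0.394 MN·m per $
  candidate U: M = 0.295 MN·m per $
Candidate X ranks first.

candidate X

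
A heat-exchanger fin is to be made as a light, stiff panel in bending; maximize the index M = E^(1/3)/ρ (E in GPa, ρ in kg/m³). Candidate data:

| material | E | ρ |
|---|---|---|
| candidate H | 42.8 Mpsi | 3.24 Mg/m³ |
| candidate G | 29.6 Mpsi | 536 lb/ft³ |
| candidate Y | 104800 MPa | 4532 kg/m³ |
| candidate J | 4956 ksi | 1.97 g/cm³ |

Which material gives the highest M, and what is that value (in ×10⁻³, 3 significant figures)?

candidate H, M = 2.05×10⁻³

Normalizing units and computing the index:
  candidate H: E = 295.1 GPa, ρ = 3240 kg/m³
  candidate G: E = 204.1 GPa, ρ = 8586 kg/m³
  candidate Y: E = 104.8 GPa, ρ = 4532 kg/m³
  candidate J: E = 34.17 GPa, ρ = 1970 kg/m³
  candidate H: M = 2.05×10⁻³
  candidate J: M = 1.65×10⁻³
  candidate Y: M = 1.04×10⁻³
  candidate G: M = 0.686×10⁻³
Highest index: candidate H.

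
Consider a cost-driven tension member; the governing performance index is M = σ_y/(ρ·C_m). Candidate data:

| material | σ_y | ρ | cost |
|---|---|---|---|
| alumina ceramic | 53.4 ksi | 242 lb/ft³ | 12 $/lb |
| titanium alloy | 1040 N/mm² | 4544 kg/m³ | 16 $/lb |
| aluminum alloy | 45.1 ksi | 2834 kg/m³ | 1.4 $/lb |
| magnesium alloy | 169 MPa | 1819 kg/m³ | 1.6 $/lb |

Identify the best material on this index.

In SI units:
  alumina ceramic: σ_y = 368.2 MPa, ρ = 3876 kg/m³, cost = 26.46 $/kg
  titanium alloy: σ_y = 1040 MPa, ρ = 4544 kg/m³, cost = 35.27 $/kg
  aluminum alloy: σ_y = 311.0 MPa, ρ = 2834 kg/m³, cost = 3.086 $/kg
  magnesium alloy: σ_y = 169.0 MPa, ρ = 1819 kg/m³, cost = 3.527 $/kg
  aluminum alloy: M = 35.6 kN·m per $
  magnesium alloy: M = 26.3 kN·m per $
  titanium alloy: M = 6.49 kN·m per $
  alumina ceramic: M = 3.59 kN·m per $
Aluminum alloy has the largest M.

aluminum alloy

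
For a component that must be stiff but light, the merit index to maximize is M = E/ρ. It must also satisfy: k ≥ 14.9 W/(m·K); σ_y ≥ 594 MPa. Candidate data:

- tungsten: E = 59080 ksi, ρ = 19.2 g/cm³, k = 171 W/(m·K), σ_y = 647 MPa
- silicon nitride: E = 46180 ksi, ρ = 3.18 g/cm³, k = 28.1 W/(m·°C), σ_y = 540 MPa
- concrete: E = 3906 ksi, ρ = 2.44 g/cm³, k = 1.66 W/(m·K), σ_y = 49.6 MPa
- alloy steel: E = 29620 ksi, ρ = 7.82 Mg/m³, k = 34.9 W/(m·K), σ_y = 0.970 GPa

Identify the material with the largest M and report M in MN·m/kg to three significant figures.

alloy steel, M = 26.1 MN·m/kg

Screen on constraints: k ≥ 14.9 W/(m·K); σ_y ≥ 594 MPa. Survivors: tungsten, alloy steel.
After converting to SI:
  tungsten: E = 407.3 GPa, ρ = 19200 kg/m³
  alloy steel: E = 204.2 GPa, ρ = 7820 kg/m³
  alloy steel: M = 26.1 MN·m/kg
  tungsten: M = 21.2 MN·m/kg
Alloy steel has the largest M.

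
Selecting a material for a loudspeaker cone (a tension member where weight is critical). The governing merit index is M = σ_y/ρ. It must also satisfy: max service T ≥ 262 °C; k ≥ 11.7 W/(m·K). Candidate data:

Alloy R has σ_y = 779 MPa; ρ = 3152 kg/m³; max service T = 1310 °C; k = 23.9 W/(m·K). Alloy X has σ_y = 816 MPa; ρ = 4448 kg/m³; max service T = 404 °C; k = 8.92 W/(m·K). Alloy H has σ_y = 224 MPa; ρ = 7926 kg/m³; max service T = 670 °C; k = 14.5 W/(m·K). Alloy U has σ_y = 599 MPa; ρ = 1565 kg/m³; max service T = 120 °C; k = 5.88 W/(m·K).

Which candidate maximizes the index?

Screen on constraints: max service T ≥ 262 °C; k ≥ 11.7 W/(m·K). Survivors: alloy R, alloy H.
Per-candidate index values:
  alloy R: M = 247 kN·m/kg
  alloy H: M = 28.3 kN·m/kg
Alloy R ranks first.

alloy R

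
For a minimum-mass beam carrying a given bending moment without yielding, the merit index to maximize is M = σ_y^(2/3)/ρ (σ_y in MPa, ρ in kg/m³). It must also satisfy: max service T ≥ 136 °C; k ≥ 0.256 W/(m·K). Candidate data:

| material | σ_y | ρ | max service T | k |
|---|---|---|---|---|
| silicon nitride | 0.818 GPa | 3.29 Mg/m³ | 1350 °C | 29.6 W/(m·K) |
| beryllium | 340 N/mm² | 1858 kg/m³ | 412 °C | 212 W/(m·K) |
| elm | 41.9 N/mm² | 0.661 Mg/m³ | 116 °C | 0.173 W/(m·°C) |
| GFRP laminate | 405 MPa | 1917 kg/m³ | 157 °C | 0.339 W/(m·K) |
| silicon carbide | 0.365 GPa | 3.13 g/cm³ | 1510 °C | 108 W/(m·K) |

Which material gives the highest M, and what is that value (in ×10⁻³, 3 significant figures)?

GFRP laminate, M = 28.6×10⁻³

Screen on constraints: max service T ≥ 136 °C; k ≥ 0.256 W/(m·K). Survivors: silicon nitride, beryllium, GFRP laminate, silicon carbide.
Convert each candidate to consistent units, then evaluate M:
  silicon nitride: σ_y = 818.0 MPa, ρ = 3290 kg/m³
  beryllium: σ_y = 340.0 MPa, ρ = 1858 kg/m³
  GFRP laminate: σ_y = 405.0 MPa, ρ = 1917 kg/m³
  silicon carbide: σ_y = 365.0 MPa, ρ = 3130 kg/m³
  GFRP laminate: M = 28.6×10⁻³
  silicon nitride: M = 26.6×10⁻³
  beryllium: M = 26.2×10⁻³
  silicon carbide: M = 16.3×10⁻³
The maximum is for GFRP laminate.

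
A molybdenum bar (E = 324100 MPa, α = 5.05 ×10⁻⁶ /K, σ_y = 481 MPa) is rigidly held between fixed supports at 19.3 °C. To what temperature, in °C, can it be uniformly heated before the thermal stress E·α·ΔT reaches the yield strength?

313 °C

E = 324100 MPa = 324.1 GPa.
E·α·ΔT = 481.0 MPa ⇒ ΔT = 481.0 / (324.1×10³ × 5.05×10⁻⁶) = 293.9 K.
T = 19.3 + 293.9 = 313.2 °C.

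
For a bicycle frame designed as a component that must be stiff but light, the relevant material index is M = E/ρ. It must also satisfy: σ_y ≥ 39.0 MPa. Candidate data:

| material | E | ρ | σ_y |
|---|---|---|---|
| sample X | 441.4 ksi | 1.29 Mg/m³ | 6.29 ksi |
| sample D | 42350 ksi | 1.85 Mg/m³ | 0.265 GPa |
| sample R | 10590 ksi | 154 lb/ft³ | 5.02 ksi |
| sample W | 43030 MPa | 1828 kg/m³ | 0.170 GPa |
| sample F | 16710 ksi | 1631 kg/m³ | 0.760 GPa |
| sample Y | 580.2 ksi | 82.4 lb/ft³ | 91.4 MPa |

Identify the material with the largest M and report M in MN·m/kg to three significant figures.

Screen on constraints: σ_y ≥ 39.0 MPa. Survivors: sample X, sample D, sample W, sample F, sample Y.
Putting every candidate on a common basis:
  sample X: E = 3.043 GPa, ρ = 1290 kg/m³
  sample D: E = 292.0 GPa, ρ = 1850 kg/m³
  sample W: E = 43.03 GPa, ρ = 1828 kg/m³
  sample F: E = 115.2 GPa, ρ = 1631 kg/m³
  sample Y: E = 4.000 GPa, ρ = 1320 kg/m³
  sample D: M = 158 MN·m/kg
  sample F: M = 70.6 MN·m/kg
  sample W: M = 23.5 MN·m/kg
  sample Y: M = 3.03 MN·m/kg
  sample X: M = 2.36 MN·m/kg
Highest index: sample D.

sample D, M = 158 MN·m/kg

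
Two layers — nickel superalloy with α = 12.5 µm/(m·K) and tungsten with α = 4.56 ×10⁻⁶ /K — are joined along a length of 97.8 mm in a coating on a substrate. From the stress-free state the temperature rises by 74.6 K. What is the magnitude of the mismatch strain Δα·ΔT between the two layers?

Δα = |12.5 − 4.56|×10⁻⁶/K = 7.94×10⁻⁶/K.
Mismatch strain = Δα·ΔT = 7.94×10⁻⁶ × 74.6 = 5.92×10⁻⁴.

5.92×10⁻⁴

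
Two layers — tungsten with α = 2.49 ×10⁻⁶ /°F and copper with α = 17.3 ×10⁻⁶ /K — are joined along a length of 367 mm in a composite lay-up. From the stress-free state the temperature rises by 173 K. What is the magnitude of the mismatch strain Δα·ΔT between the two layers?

tungsten: α = 2.49×10⁻⁶/°F × 9/5 = 4.48×10⁻⁶/K.
Δα = |4.48 − 17.3|×10⁻⁶/K = 12.8×10⁻⁶/K.
Mismatch strain = Δα·ΔT = 12.8×10⁻⁶ × 173.0 = 2.22×10⁻³.

2.22×10⁻³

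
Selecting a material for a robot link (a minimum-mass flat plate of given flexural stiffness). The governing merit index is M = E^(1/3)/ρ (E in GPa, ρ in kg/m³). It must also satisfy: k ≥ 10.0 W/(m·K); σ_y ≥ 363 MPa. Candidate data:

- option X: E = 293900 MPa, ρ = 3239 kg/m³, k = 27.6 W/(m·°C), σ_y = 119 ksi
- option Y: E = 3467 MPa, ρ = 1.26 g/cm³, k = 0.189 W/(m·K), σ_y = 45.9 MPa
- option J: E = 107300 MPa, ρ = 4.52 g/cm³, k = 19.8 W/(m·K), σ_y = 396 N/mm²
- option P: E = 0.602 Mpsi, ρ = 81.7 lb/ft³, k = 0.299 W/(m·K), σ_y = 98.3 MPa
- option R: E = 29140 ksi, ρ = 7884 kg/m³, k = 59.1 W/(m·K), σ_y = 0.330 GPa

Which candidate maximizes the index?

option X

Screen on constraints: k ≥ 10.0 W/(m·K); σ_y ≥ 363 MPa. Survivors: option X, option J.
After converting to SI:
  option X: E = 293.9 GPa, ρ = 3239 kg/m³
  option J: E = 107.3 GPa, ρ = 4520 kg/m³
  option X: M = 2.05×10⁻³
  option J: M = 1.05×10⁻³
Option X has the largest M.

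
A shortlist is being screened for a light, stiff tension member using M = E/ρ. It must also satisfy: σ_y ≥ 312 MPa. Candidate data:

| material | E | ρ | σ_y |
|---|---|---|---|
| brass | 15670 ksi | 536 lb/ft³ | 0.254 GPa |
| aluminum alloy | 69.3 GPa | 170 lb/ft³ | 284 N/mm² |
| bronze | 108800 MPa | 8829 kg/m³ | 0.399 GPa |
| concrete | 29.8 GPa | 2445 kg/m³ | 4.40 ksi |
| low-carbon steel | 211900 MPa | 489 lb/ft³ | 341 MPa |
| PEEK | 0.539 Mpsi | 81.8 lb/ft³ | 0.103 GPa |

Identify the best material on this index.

low-carbon steel

Screen on constraints: σ_y ≥ 312 MPa. Survivors: bronze, low-carbon steel.
In SI units:
  bronze: E = 108.8 GPa, ρ = 8829 kg/m³
  low-carbon steel: E = 211.9 GPa, ρ = 7833 kg/m³
  low-carbon steel: M = 27.1 MN·m/kg
  bronze: M = 12.3 MN·m/kg
Low-carbon steel has the largest M.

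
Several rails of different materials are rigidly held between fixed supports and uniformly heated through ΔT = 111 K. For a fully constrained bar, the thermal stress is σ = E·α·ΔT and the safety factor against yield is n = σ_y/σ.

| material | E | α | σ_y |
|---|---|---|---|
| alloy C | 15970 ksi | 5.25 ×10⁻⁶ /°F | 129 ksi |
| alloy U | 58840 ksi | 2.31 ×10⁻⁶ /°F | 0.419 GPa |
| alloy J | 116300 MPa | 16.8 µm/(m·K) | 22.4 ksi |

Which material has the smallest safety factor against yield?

With everything in SI (GPa, ×10⁻⁶/K, MPa):
  alloy C: E = 110.1, α = 9.45, σ_y = 889.4 → σ = 115 MPa, n = 7.70
  alloy U: E = 405.7, α = 4.16, σ_y = 419.0 → σ = 187 MPa, n = 2.24
  alloy J: E = 116.3, α = 16.8, σ_y = 154.4 → σ = 217 MPa, n = 0.712
The minimum is alloy J at n = 0.712.

alloy J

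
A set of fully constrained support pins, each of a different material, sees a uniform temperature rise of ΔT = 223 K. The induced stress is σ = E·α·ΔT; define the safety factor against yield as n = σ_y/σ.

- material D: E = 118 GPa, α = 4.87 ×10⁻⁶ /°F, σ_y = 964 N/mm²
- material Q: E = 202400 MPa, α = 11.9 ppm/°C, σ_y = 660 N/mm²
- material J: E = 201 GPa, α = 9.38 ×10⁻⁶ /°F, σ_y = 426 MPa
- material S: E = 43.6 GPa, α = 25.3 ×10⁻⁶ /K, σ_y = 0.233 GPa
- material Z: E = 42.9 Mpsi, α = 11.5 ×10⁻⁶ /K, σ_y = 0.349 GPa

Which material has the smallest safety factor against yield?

In consistent units (E in GPa, α in ×10⁻⁶/K, σ_y in MPa):
  material D: E = 118.0, α = 8.77, σ_y = 964.0 → σ = 231 MPa, n = 4.18
  material Q: E = 202.4, α = 11.9, σ_y = 660.0 → σ = 537 MPa, n = 1.23
  material J: E = 201.0, α = 16.9, σ_y = 426.0 → σ = 757 MPa, n = 0.563
  material S: E = 43.60, α = 25.3, σ_y = 233.0 → σ = 246 MPa, n = 0.947
  material Z: E = 295.8, α = 11.5, σ_y = 349.0 → σ = 759 MPa, n = 0.460
Smallest n: material Z with n = 0.460.

material Z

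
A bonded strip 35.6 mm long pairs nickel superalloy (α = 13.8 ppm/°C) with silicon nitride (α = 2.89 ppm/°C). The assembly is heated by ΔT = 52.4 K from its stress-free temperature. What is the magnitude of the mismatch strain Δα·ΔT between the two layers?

Δα = |13.8 − 2.89|×10⁻⁶/K = 10.9×10⁻⁶/K.
Mismatch strain = Δα·ΔT = 10.9×10⁻⁶ × 52.4 = 5.72×10⁻⁴.

5.72×10⁻⁴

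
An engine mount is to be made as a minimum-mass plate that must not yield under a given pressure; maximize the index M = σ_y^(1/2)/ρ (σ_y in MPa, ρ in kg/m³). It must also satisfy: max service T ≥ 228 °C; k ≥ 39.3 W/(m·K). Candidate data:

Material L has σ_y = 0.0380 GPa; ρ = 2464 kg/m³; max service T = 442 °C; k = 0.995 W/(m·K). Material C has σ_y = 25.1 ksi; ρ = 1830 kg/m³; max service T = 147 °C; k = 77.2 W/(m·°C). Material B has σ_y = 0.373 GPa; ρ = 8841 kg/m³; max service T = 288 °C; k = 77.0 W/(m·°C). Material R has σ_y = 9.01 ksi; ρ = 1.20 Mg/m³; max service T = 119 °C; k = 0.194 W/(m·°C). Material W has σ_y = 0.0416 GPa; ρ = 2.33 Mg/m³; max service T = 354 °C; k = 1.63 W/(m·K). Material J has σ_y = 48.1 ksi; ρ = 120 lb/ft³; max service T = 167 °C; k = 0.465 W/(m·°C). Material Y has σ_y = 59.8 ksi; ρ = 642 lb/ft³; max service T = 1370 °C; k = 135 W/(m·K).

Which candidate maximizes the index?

Screen on constraints: max service T ≥ 228 °C; k ≥ 39.3 W/(m·K). Survivors: material B, material Y.
Putting every candidate on a common basis:
  material B: σ_y = 373.0 MPa, ρ = 8841 kg/m³
  material Y: σ_y = 412.3 MPa, ρ = 10280 kg/m³
  material B: M = 2.18×10⁻³
  material Y: M = 1.97×10⁻³
Material B ranks first.

material B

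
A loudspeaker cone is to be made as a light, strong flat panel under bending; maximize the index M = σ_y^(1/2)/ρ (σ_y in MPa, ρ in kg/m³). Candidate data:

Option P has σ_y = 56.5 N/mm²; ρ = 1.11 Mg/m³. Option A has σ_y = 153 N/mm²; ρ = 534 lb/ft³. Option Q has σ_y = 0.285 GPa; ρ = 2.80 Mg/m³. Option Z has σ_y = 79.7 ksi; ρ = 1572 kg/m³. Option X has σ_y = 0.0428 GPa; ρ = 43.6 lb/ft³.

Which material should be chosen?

option Z

After converting to SI:
  option P: σ_y = 56.50 MPa, ρ = 1110 kg/m³
  option A: σ_y = 153.0 MPa, ρ = 8554 kg/m³
  option Q: σ_y = 285.0 MPa, ρ = 2800 kg/m³
  option Z: σ_y = 549.5 MPa, ρ = 1572 kg/m³
  option X: σ_y = 42.80 MPa, ρ = 698.4 kg/m³
  option Z: M = 14.9×10⁻³
  option X: M = 9.37×10⁻³
  option P: M = 6.77×10⁻³
  option Q: M = 6.03×10⁻³
  option A: M = 1.45×10⁻³
Highest index: option Z.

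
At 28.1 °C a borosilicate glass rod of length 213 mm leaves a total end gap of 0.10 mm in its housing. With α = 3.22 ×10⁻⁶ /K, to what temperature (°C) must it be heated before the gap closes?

α·L₀·ΔT = 0.1 mm ⇒ ΔT = 0.1 / (3.22×10⁻⁶ × 213.0) = 145.8 K.
T = 28.1 + 145.8 = 173.9 °C.

174 °C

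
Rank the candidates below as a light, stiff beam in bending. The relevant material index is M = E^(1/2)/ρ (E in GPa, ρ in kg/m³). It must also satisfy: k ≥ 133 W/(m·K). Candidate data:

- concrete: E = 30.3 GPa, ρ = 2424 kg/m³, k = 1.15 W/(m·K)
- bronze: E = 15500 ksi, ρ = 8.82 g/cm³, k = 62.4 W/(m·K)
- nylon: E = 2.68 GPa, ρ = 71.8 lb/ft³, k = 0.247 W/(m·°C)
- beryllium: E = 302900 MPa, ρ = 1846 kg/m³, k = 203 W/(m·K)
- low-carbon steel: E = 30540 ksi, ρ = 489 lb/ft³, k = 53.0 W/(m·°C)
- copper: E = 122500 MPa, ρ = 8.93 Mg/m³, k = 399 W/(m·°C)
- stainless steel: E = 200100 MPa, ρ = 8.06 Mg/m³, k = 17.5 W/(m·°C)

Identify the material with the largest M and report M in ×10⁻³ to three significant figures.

beryllium, M = 9.43×10⁻³

Screen on constraints: k ≥ 133 W/(m·K). Survivors: beryllium, copper.
After converting to SI:
  beryllium: E = 302.9 GPa, ρ = 1846 kg/m³
  copper: E = 122.5 GPa, ρ = 8930 kg/m³
  beryllium: M = 9.43×10⁻³
  copper: M = 1.24×10⁻³
The maximum is for beryllium.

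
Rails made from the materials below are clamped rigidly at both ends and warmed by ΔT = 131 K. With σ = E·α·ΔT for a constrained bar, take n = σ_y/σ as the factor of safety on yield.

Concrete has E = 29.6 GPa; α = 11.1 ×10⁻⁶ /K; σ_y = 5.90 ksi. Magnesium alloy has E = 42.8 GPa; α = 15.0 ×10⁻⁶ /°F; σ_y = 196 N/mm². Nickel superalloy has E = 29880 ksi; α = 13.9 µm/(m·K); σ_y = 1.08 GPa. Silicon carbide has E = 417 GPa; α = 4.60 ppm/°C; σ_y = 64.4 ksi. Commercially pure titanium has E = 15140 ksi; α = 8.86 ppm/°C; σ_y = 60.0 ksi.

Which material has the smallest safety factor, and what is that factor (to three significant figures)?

In consistent units (E in GPa, α in ×10⁻⁶/K, σ_y in MPa):
  concrete: E = 29.60, α = 11.1, σ_y = 40.68 → σ = 43.0 MPa, n = 0.945
  magnesium alloy: E = 42.80, α = 27.0, σ_y = 196.0 → σ = 151 MPa, n = 1.29
  nickel superalloy: E = 206.0, α = 13.9, σ_y = 1080 → σ = 375 MPa, n = 2.88
  silicon carbide: E = 417.0, α = 4.60, σ_y = 444.0 → σ = 251 MPa, n = 1.77
  commercially pure titanium: E = 104.4, α = 8.86, σ_y = 413.7 → σ = 121 MPa, n = 3.41
The minimum is concrete at n = 0.945.

concrete, n = 0.945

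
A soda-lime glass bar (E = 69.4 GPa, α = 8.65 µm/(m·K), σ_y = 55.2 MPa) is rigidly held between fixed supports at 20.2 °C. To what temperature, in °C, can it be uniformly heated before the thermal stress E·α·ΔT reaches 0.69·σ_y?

83.6 °C

E·α·ΔT = 38.09 MPa ⇒ ΔT = 38.09 / (69.40×10³ × 8.65×10⁻⁶) = 63.45 K.
T = 20.2 + 63.45 = 83.65 °C.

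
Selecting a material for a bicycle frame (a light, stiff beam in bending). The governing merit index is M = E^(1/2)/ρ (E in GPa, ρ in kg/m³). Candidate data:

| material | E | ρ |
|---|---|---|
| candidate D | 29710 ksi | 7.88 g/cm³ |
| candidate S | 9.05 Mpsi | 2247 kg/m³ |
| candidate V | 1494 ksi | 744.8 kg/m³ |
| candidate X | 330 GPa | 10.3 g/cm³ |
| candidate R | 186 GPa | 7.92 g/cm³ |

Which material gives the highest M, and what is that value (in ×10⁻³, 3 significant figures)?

candidate V, M = 4.31×10⁻³

After converting to SI:
  candidate D: E = 204.8 GPa, ρ = 7880 kg/m³
  candidate S: E = 62.40 GPa, ρ = 2247 kg/m³
  candidate V: E = 10.30 GPa, ρ = 744.8 kg/m³
  candidate X: E = 330.0 GPa, ρ = 10300 kg/m³
  candidate R: E = 186.0 GPa, ρ = 7920 kg/m³
  candidate V: M = 4.31×10⁻³
  candidate S: M = 3.52×10⁻³
  candidate D: M = 1.82×10⁻³
  candidate X: M = 1.76×10⁻³
  candidate R: M = 1.72×10⁻³
Highest index: candidate V.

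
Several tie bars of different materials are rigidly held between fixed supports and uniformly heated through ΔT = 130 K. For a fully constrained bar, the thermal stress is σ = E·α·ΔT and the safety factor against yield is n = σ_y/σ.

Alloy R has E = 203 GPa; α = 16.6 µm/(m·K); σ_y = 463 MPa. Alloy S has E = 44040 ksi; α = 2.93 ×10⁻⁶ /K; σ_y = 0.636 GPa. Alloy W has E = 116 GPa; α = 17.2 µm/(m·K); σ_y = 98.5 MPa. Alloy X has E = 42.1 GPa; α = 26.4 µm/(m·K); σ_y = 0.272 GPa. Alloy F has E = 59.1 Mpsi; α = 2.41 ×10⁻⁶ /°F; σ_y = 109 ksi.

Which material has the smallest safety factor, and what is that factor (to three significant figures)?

Per material, after unit conversion:
  alloy R: E = 203.0, α = 16.6, σ_y = 463.0 → σ = 438 MPa, n = 1.06
  alloy S: E = 303.6, α = 2.93, σ_y = 636.0 → σ = 116 MPa, n = 5.50
  alloy W: E = 116.0, α = 17.2, σ_y = 98.50 → σ = 259 MPa, n = 0.380
  alloy X: E = 42.10, α = 26.4, σ_y = 272.0 → σ = 144 MPa, n = 1.88
  alloy F: E = 407.5, α = 4.34, σ_y = 751.5 → σ = 230 MPa, n = 3.27
Smallest n: alloy W with n = 0.380.

alloy W, n = 0.380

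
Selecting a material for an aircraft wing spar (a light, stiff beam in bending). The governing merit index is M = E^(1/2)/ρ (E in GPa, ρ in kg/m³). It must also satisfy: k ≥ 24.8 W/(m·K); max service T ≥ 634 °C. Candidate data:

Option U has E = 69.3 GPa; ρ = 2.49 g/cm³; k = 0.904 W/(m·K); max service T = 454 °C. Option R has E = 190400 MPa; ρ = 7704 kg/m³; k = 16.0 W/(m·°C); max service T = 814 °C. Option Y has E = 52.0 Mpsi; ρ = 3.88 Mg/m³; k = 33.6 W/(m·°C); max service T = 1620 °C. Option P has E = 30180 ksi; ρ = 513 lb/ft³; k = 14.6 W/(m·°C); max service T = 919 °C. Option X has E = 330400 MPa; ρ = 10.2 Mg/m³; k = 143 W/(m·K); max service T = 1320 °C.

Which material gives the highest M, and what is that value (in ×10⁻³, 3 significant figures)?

Screen on constraints: k ≥ 24.8 W/(m·K); max service T ≥ 634 °C. Survivors: option Y, option X.
Putting every candidate on a common basis:
  option Y: E = 358.5 GPa, ρ = 3880 kg/m³
  option X: E = 330.4 GPa, ρ = 10200 kg/m³
  option Y: M = 4.88×10⁻³
  option X: M = 1.78×10⁻³
Option Y has the largest M.

option Y, M = 4.88×10⁻³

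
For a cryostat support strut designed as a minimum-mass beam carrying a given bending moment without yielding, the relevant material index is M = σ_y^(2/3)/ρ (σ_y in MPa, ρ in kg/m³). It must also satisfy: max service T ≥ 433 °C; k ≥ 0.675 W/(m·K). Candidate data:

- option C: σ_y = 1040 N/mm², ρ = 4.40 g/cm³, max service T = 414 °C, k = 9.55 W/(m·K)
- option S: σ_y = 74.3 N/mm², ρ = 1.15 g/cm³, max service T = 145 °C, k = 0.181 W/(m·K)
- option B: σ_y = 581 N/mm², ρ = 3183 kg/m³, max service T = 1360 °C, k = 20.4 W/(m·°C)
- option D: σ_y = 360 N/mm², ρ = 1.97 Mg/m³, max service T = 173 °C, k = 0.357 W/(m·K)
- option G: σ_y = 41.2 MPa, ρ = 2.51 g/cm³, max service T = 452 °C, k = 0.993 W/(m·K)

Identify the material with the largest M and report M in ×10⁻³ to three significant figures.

Screen on constraints: max service T ≥ 433 °C; k ≥ 0.675 W/(m·K). Survivors: option B, option G.
In SI units:
  option B: σ_y = 581.0 MPa, ρ = 3183 kg/m³
  option G: σ_y = 41.20 MPa, ρ = 2510 kg/m³
  option B: M = 21.9×10⁻³
  option G: M = 4.75×10⁻³
Option B has the largest M.

option B, M = 21.9×10⁻³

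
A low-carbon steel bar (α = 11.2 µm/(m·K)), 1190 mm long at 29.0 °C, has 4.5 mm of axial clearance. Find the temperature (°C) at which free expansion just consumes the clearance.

α·L₀·ΔT = 4.5 mm ⇒ ΔT = 4.5 / (11.2×10⁻⁶ × 1190.0) = 337.6 K.
T = 29.0 + 337.6 = 366.6 °C.

367 °C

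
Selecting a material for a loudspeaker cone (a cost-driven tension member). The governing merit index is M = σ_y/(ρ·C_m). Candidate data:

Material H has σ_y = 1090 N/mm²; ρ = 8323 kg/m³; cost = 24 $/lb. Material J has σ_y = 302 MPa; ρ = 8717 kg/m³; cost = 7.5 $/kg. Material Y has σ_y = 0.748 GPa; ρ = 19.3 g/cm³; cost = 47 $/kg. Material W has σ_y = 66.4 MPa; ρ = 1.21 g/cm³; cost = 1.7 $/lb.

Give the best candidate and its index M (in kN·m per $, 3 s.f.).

In SI units:
  material H: σ_y = 1090 MPa, ρ = 8323 kg/m³, cost = 52.91 $/kg
  material J: σ_y = 302.0 MPa, ρ = 8717 kg/m³, cost = 7.500 $/kg
  material Y: σ_y = 748.0 MPa, ρ = 19300 kg/m³, cost = 47.00 $/kg
  material W: σ_y = 66.40 MPa, ρ = 1210 kg/m³, cost = 3.748 $/kg
  material W: M = 14.6 kN·m per $
  material J: M = 4.62 kN·m per $
  material H: M = 2.48 kN·m per $
  material Y: M = 0.825 kN·m per $
Material W has the largest M.

material W, M = 14.6 kN·m per $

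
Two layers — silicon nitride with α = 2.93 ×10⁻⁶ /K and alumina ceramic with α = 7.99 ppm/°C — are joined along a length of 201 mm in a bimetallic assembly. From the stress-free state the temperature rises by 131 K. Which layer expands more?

α(silicon nitride) = 2.93×10⁻⁶/K vs α(alumina ceramic) = 7.99×10⁻⁶/K.
Higher α expands more for the same ΔT: alumina ceramic.

alumina ceramic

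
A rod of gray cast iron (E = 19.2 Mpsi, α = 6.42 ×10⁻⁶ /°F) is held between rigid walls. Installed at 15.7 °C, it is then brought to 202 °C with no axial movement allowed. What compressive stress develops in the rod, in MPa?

285 MPa

E = 19.2 Mpsi = 132.4 GPa.
α = 6.42×10⁻⁶/°F × 9/5 = 11.6×10⁻⁶/K.
ΔT = 186.3 K. Constrained thermal stress σ = E·α·ΔT = 132.4×10³ MPa × 11.6×10⁻⁶ × 186.3 = 285 MPa (compressive).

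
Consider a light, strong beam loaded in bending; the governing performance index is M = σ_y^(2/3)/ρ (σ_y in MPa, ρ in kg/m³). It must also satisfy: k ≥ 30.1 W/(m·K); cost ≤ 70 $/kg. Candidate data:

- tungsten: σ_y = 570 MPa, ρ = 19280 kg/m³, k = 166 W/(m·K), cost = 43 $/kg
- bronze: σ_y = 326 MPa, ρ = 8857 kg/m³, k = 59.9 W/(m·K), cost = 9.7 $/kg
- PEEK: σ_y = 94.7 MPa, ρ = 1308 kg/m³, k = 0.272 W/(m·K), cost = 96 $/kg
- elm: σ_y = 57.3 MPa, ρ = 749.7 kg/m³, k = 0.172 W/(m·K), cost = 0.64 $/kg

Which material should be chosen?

bronze

Screen on constraints: k ≥ 30.1 W/(m·K); cost ≤ 70 $/kg. Survivors: tungsten, bronze.
Per-candidate index values:
  bronze: M = 5.35×10⁻³
  tungsten: M = 3.57×10⁻³
Highest index: bronze.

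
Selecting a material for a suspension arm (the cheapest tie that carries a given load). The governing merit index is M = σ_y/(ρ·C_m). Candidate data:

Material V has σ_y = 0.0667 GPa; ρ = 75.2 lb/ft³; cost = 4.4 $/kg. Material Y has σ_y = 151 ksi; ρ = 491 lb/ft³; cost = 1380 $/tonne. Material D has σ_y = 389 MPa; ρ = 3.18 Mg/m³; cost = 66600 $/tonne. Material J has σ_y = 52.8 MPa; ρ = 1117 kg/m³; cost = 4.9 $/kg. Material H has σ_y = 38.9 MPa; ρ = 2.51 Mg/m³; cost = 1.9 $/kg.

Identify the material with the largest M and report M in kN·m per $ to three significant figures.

Putting every candidate on a common basis:
  material V: σ_y = 66.70 MPa, ρ = 1205 kg/m³, cost = 4.400 $/kg
  material Y: σ_y = 1041 MPa, ρ = 7865 kg/m³, cost = 1.380 $/kg
  material D: σ_y = 389.0 MPa, ρ = 3180 kg/m³, cost = 66.60 $/kg
  material J: σ_y = 52.80 MPa, ρ = 1117 kg/m³, cost = 4.900 $/kg
  material H: σ_y = 38.90 MPa, ρ = 2510 kg/m³, cost = 1.900 $/kg
  material Y: M = 95.9 kN·m per $
  material V: M = 12.6 kN·m per $
  material J: M = 9.65 kN·m per $
  material H: M = 8.16 kN·m per $
  material D: M = 1.84 kN·m per $
Highest index: material Y.

material Y, M = 95.9 kN·m per $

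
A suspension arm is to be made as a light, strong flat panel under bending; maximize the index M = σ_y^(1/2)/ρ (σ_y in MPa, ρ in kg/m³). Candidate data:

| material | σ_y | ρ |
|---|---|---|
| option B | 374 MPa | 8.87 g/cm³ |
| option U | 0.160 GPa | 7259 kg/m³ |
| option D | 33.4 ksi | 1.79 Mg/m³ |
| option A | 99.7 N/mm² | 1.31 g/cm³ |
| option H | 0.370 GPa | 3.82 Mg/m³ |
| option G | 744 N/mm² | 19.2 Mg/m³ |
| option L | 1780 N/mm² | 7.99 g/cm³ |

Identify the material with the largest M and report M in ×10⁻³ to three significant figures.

Normalizing units and computing the index:
  option B: σ_y = 374.0 MPa, ρ = 8870 kg/m³
  option U: σ_y = 160.0 MPa, ρ = 7259 kg/m³
  option D: σ_y = 230.3 MPa, ρ = 1790 kg/m³
  option A: σ_y = 99.70 MPa, ρ = 1310 kg/m³
  option H: σ_y = 370.0 MPa, ρ = 3820 kg/m³
  option G: σ_y = 744.0 MPa, ρ = 19200 kg/m³
  option L: σ_y = 1780 MPa, ρ = 7990 kg/m³
  option D: M = 8.48×10⁻³
  option A: M = 7.62×10⁻³
  option L: M = 5.28×10⁻³
  option H: M = 5.04×10⁻³
  option B: M = 2.18×10⁻³
  option U: M = 1.74×10⁻³
  option G: M = 1.42×10⁻³
The maximum is for option D.

option D, M = 8.48×10⁻³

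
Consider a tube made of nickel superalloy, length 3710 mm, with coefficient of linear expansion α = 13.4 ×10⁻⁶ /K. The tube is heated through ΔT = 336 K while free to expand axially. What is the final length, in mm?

3726.7 mm

ΔL = α·L₀·ΔT = 13.4×10⁻⁶ × 3710 mm × 336.0 K = 16.7 mm.
L = L₀ + ΔL = 3710 + 16.7 = 3726.7 mm.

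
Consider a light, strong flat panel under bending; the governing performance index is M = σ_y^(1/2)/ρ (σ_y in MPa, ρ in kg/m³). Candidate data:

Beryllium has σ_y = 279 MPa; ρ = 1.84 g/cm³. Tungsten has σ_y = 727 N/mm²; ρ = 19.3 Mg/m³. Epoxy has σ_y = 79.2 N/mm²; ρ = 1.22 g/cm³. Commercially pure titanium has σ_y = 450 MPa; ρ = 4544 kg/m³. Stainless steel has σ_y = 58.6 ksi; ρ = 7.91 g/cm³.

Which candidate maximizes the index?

After converting to SI:
  beryllium: σ_y = 279.0 MPa, ρ = 1840 kg/m³
  tungsten: σ_y = 727.0 MPa, ρ = 19300 kg/m³
  epoxy: σ_y = 79.20 MPa, ρ = 1220 kg/m³
  commercially pure titanium: σ_y = 450.0 MPa, ρ = 4544 kg/m³
  stainless steel: σ_y = 404.0 MPa, ρ = 7910 kg/m³
  beryllium: M = 9.08×10⁻³
  epoxy: M = 7.29×10⁻³
  commercially pure titanium: M = 4.67×10⁻³
  stainless steel: M = 2.54×10⁻³
  tungsten: M = 1.40×10⁻³
Beryllium has the largest M.

beryllium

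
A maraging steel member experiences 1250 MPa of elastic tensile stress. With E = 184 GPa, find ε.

ε = σ/E = 1250 / 184000 = 6.79×10⁻³.

6.79×10⁻³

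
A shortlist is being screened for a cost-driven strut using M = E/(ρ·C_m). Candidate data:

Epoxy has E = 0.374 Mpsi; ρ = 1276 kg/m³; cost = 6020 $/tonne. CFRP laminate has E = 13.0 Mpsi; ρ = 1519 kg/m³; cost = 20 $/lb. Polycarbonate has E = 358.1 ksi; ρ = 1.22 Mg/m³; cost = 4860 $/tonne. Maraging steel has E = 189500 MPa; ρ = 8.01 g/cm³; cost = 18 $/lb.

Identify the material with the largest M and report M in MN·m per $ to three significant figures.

CFRP laminate, M = 1.34 MN·m per $

Convert each candidate to consistent units, then evaluate M:
  epoxy: E = 2.579 GPa, ρ = 1276 kg/m³, cost = 6.020 $/kg
  CFRP laminate: E = 89.63 GPa, ρ = 1519 kg/m³, cost = 44.09 $/kg
  polycarbonate: E = 2.469 GPa, ρ = 1220 kg/m³, cost = 4.860 $/kg
  maraging steel: E = 189.5 GPa, ρ = 8010 kg/m³, cost = 39.68 $/kg
  CFRP laminate: M = 1.34 MN·m per $
  maraging steel: M = 0.596 MN·m per $
  polycarbonate: M = 0.416 MN·m per $
  epoxy: M = 0.336 MN·m per $
Highest index: CFRP laminate.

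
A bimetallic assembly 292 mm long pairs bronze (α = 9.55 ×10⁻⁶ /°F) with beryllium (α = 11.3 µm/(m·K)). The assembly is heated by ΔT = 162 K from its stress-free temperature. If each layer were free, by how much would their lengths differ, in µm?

279 µm

bronze: α = 9.55×10⁻⁶/°F × 9/5 = 17.2×10⁻⁶/K.
Δα = |17.2 − 11.3|×10⁻⁶/K = 5.89×10⁻⁶/K.
ΔL_mismatch = Δα·L·ΔT = 5.89×10⁻⁶ × 292.0 mm × 162.0 K = 279 µm.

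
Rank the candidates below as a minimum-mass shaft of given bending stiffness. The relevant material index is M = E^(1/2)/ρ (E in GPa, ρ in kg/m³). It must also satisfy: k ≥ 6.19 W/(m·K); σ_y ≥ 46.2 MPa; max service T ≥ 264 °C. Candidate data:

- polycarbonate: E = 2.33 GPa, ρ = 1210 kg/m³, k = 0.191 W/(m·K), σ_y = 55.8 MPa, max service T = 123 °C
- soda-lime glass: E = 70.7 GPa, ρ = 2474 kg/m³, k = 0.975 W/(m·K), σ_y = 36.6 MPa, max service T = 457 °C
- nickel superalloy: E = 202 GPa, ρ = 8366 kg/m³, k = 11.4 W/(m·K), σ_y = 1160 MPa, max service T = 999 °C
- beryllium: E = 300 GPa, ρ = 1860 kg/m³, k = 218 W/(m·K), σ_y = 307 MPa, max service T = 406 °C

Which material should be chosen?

Screen on constraints: k ≥ 6.19 W/(m·K); σ_y ≥ 46.2 MPa; max service T ≥ 264 °C. Survivors: nickel superalloy, beryllium.
Per-candidate index values:
  beryllium: M = 9.31×10⁻³
  nickel superalloy: M = 1.70×10⁻³
The maximum is for beryllium.

beryllium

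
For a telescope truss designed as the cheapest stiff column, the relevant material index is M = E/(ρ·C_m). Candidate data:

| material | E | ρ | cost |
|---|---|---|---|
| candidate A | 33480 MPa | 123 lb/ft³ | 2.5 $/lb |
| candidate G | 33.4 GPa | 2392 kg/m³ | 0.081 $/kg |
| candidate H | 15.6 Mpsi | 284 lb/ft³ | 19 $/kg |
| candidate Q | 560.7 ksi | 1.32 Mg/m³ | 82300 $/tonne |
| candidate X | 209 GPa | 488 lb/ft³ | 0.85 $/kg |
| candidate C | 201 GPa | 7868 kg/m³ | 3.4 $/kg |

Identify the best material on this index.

In SI units:
  candidate A: E = 33.48 GPa, ρ = 1970 kg/m³, cost = 5.511 $/kg
  candidate G: E = 33.40 GPa, ρ = 2392 kg/m³, cost = 0.08100 $/kg
  candidate H: E = 107.6 GPa, ρ = 4549 kg/m³, cost = 19.00 $/kg
  candidate Q: E = 3.866 GPa, ρ = 1320 kg/m³, cost = 82.30 $/kg
  candidate X: E = 209.0 GPa, ρ = 7817 kg/m³, cost = 0.8500 $/kg
  candidate C: E = 201.0 GPa, ρ = 7868 kg/m³, cost = 3.400 $/kg
  candidate G: M = 172 MN·m per $
  candidate X: M = 31.5 MN·m per $
  candidate C: M = 7.51 MN·m per $
  candidate A: M = 3.08 MN·m per $
  candidate H: M = 1.24 MN·m per $
  candidate Q: M = 0.0356 MN·m per $
The maximum is for candidate G.

candidate G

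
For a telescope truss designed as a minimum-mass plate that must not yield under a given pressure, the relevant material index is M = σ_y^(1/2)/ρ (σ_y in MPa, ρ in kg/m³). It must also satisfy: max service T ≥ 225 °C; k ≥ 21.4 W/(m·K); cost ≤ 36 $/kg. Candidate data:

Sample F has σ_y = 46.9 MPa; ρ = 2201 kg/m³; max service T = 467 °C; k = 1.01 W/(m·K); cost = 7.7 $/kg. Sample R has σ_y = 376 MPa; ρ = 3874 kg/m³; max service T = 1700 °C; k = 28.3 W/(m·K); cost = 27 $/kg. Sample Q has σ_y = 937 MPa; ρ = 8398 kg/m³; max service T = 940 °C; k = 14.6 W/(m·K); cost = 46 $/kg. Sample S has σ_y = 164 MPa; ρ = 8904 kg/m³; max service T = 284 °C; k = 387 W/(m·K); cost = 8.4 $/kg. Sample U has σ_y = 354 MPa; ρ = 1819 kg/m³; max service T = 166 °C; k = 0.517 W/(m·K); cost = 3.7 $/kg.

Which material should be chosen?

Screen on constraints: max service T ≥ 225 °C; k ≥ 21.4 W/(m·K); cost ≤ 36 $/kg. Survivors: sample R, sample S.
Per-candidate index values:
  sample R: M = 5.01×10⁻³
  sample S: M = 1.44×10⁻³
Sample R ranks first.

sample R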